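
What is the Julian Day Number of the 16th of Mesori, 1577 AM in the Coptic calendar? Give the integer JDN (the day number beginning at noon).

Equivalently 21 August 1861 (Gregorian).
JDN 2400001 is 17 November 1858 CE (Gregorian), MJD 0; the target day is +1008 days from there, so JDN = 2401009.

2401009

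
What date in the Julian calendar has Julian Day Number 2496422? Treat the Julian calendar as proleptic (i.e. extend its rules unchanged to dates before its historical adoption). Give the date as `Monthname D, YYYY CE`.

JDN 2496422 is 14 November 2122 in the Gregorian calendar.
In the Julian calendar that day is October 31, 2122 CE.

October 31, 2122 CE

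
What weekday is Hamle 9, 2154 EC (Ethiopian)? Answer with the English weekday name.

Equivalently 17 July 2162 Gregorian, JDN 2510912.
Since JDN mod 7 = 5 (0 = Monday), the day is Saturday.

Saturday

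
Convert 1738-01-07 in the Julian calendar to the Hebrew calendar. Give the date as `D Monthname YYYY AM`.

26 Tevet 5498 AM

Both dates share Julian Day Number 2355869; in the Hebrew calendar that is 26 Tevet 5498 AM.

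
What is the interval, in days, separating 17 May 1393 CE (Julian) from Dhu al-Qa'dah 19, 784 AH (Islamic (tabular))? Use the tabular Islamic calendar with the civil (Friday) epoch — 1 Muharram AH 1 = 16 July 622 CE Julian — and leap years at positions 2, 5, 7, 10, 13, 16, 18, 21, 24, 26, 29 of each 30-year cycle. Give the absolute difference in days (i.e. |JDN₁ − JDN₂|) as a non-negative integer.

3766

First date → JDN 2229988; second date → JDN 2226222.
The interval is |2229988 − 2226222| = 3766 days.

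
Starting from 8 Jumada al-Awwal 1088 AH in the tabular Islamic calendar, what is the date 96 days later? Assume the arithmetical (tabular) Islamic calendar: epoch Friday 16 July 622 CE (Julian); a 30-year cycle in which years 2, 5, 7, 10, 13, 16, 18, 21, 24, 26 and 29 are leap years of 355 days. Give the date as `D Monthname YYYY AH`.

The starting date is JDN 2333762; 2333762 + 96 = 2333858.
JDN 2333858 corresponds to 15 Sha'ban 1088 AH.

15 Sha'ban 1088 AH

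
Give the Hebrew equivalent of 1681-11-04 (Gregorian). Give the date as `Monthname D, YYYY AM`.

Cheshvan 23, 5442 AM

Both dates share Julian Day Number 2335341; in the Hebrew calendar that is 23 Cheshvan 5442 AM.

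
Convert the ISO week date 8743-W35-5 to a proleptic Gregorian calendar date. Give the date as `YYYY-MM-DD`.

8743-09-03

ISO week 1 of 8743 is the week containing the first Thursday of 8743.
Week 35, day 5 (Friday) lands on 8743-09-03.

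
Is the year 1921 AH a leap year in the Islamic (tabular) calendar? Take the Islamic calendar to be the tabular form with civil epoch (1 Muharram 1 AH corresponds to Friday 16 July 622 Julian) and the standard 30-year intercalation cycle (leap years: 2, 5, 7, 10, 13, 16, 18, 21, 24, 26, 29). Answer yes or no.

Year 1921 AH is year 1 of its 30-year cycle; leap positions are 2, 5, 7, 10, 13, 16, 18, 21, 24, 26, 29, so it is a common year (354 days).

no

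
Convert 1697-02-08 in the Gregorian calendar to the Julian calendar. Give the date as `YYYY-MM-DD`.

1697-01-29

At this point the Julian calendar is 10 days behind the Gregorian.
8 February 1697 Gregorian − 10 days → 29 January 1697 Julian.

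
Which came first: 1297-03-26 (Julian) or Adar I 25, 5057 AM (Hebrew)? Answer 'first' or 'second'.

Converting both to JDN: 2194872 vs 2194837; the smaller is the second.

second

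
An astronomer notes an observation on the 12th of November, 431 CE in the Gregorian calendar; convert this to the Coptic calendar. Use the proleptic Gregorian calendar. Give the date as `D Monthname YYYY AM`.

14 Hathor 148 AM

Julian Day Number of the source date = 1878795.
Converting JDN 1878795 to the Coptic calendar gives 14 Hathor 148 AM.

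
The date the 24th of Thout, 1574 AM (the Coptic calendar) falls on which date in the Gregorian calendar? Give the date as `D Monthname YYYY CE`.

3 October 1857 CE

Both dates share Julian Day Number 2399591; in the Gregorian calendar that is 3 October 1857 CE.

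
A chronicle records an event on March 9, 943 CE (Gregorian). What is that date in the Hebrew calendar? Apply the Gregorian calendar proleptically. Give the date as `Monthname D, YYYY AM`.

Adar 23, 4703 AM

Both dates share Julian Day Number 2065551; in the Hebrew calendar that is 23 Adar 4703 AM.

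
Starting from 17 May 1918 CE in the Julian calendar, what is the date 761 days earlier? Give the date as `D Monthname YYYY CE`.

JDN of 17 May 1918 CE = 2421744.
2421744 − 761 = 2420983.
JDN 2420983 in the Julian calendar is 16 April 1916 CE.

16 April 1916 CE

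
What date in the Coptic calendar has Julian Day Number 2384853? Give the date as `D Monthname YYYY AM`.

21 Pashons 1533 AM

The Gregorian equivalent of JDN 2384853 is 28 May 1817.
In the Coptic calendar that day is 21 Pashons 1533 AM.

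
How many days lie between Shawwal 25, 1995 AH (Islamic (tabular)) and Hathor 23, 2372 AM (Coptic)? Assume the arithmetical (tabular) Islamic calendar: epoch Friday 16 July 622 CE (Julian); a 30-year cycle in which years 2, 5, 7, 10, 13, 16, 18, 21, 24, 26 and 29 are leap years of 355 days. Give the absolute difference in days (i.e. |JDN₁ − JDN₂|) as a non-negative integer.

First date → JDN 2655337; second date → JDN 2691120.
The interval is |2655337 − 2691120| = 35783 days.

35783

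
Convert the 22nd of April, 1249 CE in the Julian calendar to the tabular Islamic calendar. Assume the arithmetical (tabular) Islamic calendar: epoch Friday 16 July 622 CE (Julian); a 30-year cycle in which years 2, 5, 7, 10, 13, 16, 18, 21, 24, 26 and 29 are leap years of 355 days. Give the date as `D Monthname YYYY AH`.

Both dates share Julian Day Number 2177367; in the tabular Islamic calendar that is 7 Muharram 647 AH.

7 Muharram 647 AH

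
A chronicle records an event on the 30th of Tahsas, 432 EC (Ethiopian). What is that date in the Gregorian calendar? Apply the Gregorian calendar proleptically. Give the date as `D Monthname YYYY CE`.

Julian Day Number of the source date = 1881763.
Converting JDN 1881763 to the Gregorian calendar gives 28 December 439 CE.

28 December 439 CE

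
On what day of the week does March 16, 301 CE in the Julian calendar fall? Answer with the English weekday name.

Sunday

This is JDN 1831073 (17 March 301 Gregorian).
Since JDN mod 7 = 6 (0 = Monday), the day is Sunday.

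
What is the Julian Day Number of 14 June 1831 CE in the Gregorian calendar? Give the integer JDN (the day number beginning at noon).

JDN 2451545 is 1 January 2000 CE (Gregorian); the target day is −61562 days from there, so JDN = 2389983.

2389983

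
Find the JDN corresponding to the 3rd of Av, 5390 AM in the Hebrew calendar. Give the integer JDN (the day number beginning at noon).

2316598

Equivalently 12 July 1630 (Gregorian).
JDN 2400001 is 17 November 1858 CE (Gregorian), MJD 0; the target day is −83403 days from there, so JDN = 2316598.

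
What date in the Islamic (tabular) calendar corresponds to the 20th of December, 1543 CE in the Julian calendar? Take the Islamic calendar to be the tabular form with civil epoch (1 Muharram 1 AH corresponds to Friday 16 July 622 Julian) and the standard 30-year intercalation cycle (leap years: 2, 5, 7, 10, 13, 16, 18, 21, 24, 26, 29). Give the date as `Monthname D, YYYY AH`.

Ramadan 23, 950 AH

The source date corresponds to 30 December 1543 in the proleptic Gregorian calendar (JDN 2284992).
That day falls on 23 Ramadan 950 AH in the tabular Islamic calendar.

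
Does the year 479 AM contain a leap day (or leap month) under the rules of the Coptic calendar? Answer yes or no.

479 mod 4 = 3; in the Coptic calendar a year is leap when year mod 4 = 3, so it is a leap year.

yes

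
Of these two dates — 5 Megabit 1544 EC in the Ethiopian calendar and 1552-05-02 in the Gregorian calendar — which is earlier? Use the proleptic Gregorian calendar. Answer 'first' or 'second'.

Converting both to JDN: 2287986 vs 2288038; the smaller is the first.

first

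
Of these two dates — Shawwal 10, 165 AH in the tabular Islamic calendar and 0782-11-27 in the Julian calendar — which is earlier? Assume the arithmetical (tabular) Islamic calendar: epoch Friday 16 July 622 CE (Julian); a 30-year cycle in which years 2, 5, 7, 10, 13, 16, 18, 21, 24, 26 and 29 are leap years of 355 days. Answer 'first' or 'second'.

first

The two dates have Julian Day Numbers 2006831 and 2007014 respectively.
Since 2006831 < 2007014, the first date comes first.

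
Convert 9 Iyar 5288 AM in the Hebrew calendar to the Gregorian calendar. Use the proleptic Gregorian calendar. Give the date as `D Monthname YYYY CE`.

Julian Day Number of the source date = 2279278.
Converting JDN 2279278 to the Gregorian calendar gives 8 May 1528 CE.

8 May 1528 CE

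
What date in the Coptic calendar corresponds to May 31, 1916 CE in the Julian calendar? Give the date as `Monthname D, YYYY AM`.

Julian Day Number of the source date = 2421028.
Converting JDN 2421028 to the Coptic calendar gives 6 Paoni 1632 AM.

Paoni 6, 1632 AM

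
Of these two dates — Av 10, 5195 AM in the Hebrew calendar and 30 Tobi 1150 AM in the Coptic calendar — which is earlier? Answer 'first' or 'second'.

Converting both to JDN: 2245408 vs 2244851; the smaller is the second.

second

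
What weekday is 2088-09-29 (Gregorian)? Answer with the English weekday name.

Wednesday

2483959 ≡ 2 (mod 7); counting from Monday = 0 gives Wednesday.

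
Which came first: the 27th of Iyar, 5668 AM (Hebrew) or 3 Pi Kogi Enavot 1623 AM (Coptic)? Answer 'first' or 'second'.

second

The two dates have Julian Day Numbers 2418090 and 2417827 respectively.
Since 2417827 < 2418090, the second date comes first.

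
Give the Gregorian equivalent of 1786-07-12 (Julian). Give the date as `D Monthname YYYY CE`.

23 July 1786 CE

The Julian–Gregorian offset here is 11 days (Julian trailing).
12 July 1786 Julian + 11 days → 23 July 1786 Gregorian.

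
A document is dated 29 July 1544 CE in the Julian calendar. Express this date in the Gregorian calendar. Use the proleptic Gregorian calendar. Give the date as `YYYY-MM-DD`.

1544-08-08

At this point the Julian calendar is 10 days behind the Gregorian.
29 July 1544 Julian + 10 days → 8 August 1544 Gregorian.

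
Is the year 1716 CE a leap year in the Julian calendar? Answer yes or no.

yes

1716 mod 4 = 0, so it is a leap year in the Julian calendar.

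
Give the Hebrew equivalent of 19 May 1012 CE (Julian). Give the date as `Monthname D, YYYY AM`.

Julian Day Number of the source date = 2090830.
Converting JDN 2090830 to the Hebrew calendar gives 24 Iyar 4772 AM.

Iyar 24, 4772 AM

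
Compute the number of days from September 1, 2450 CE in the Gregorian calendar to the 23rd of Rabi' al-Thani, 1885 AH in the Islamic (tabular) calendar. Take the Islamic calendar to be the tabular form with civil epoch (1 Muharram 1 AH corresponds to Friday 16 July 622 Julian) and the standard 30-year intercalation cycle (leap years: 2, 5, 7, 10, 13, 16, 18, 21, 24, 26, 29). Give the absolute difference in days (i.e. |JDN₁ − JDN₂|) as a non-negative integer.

First date → JDN 2616148; second date → JDN 2616178.
The interval is |2616148 − 2616178| = 30 days.

30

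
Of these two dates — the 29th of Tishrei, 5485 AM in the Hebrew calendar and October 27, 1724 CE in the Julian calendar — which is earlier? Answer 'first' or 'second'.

first

First date → JDN 2351027; second date → JDN 2351049.
JDN 2351027 < JDN 2351049, so the first date is earlier.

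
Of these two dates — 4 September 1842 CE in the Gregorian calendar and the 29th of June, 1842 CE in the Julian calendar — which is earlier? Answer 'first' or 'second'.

Converting both to JDN: 2394083 vs 2394028; the smaller is the second.

second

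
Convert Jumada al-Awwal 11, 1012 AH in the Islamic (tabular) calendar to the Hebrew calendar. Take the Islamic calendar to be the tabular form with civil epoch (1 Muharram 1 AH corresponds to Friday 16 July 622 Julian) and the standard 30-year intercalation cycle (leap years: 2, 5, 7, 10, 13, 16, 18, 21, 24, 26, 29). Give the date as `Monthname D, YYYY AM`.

Cheshvan 12, 5364 AM

The source date corresponds to 17 October 1603 in the Gregorian calendar (JDN 2306833).
That day falls on 12 Cheshvan 5364 AM in the Hebrew calendar.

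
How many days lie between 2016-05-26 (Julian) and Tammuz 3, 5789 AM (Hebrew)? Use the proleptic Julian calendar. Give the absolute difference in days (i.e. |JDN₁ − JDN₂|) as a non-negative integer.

JDN of the first date = 2457548.
JDN of the second date = 2462304.
|2462304 − 2457548| = 4756.

4756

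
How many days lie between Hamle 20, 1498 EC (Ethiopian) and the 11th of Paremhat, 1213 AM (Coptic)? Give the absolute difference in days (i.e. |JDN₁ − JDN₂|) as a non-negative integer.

3416

JDN of the first date = 2271319.
JDN of the second date = 2267903.
|2267903 − 2271319| = 3416.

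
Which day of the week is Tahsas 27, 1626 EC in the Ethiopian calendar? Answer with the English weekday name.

Monday

This is JDN 2317868 (2 January 1634 Gregorian).
JDN 2317868 mod 7 = 0, and JDN 0 was a Monday, so this is a Monday.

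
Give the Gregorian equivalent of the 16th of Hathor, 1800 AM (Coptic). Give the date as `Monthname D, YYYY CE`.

November 26, 2083 CE

Julian Day Number of the source date = 2482190.
Converting JDN 2482190 to the Gregorian calendar gives 26 November 2083 CE.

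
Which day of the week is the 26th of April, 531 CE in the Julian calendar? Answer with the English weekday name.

Saturday

Equivalently 28 April 531 Gregorian, JDN 1915121.
JDN 1915121 mod 7 = 5, and JDN 0 was a Monday, so this is a Saturday.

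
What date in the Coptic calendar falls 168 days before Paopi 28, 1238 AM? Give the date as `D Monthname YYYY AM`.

Counting 168 days back from JDN 2276901 reaches JDN 2276733, which is 15 Pashons 1237 AM.

15 Pashons 1237 AM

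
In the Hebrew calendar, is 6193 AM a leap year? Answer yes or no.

no

Hebrew year 6193 is year 18 of its 19-year Metonic cycle; leap years are at positions 3, 6, 8, 11, 14, 17, 19, so it is a common year (12 months).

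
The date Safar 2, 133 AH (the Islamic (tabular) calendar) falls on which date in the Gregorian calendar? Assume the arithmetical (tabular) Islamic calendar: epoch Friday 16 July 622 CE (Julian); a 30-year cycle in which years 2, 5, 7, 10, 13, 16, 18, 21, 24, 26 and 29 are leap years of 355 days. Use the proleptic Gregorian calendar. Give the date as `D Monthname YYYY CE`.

13 September 750 CE

Both dates share Julian Day Number 1995247; in the Gregorian calendar that is 13 September 750 CE.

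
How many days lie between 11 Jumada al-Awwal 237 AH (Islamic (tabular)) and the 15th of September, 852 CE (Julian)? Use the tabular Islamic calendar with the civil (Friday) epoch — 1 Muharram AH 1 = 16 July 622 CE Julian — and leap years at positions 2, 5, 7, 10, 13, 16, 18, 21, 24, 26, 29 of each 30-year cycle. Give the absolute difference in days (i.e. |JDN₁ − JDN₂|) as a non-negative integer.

310

JDN of the first date = 2032199.
JDN of the second date = 2032509.
|2032509 − 2032199| = 310.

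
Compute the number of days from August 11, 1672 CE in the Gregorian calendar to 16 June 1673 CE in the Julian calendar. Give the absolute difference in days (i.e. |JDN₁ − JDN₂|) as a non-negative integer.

319

JDN of the first date = 2331969.
JDN of the second date = 2332288.
|2332288 − 2331969| = 319.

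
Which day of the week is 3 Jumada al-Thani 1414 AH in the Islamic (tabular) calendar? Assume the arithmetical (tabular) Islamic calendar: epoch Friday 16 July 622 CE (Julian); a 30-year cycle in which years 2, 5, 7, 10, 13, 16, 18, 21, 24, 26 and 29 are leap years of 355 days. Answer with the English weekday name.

Thursday

This is JDN 2449310 (18 November 1993 Gregorian).
2449310 ≡ 3 (mod 7); counting from Monday = 0 gives Thursday.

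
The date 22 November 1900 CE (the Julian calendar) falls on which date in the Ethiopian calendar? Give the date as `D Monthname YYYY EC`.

Both dates share Julian Day Number 2415359; in the Ethiopian calendar that is 26 Hidar 1893 EC.

26 Hidar 1893 EC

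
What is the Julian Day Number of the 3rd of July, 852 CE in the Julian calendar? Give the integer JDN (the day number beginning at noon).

In the proleptic Gregorian calendar the same day is 7 July 852.
JDN 2299161 is 15 October 1582 CE (Gregorian); the target day is −266726 days from there, so JDN = 2032435.

2032435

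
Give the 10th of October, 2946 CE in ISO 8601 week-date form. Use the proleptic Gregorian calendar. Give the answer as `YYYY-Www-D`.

The weekday is Monday (ISO weekday 1).
That Monday belongs to ISO week 41 of ISO year 2946.

2946-W41-1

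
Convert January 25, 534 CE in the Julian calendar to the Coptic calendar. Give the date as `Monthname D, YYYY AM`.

Julian Day Number of the source date = 1916126.
Converting JDN 1916126 to the Coptic calendar gives 30 Tobi 250 AM.

Tobi 30, 250 AM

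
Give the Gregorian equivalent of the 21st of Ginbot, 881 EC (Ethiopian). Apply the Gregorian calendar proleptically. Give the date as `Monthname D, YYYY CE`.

Julian Day Number of the source date = 2045901.
Converting JDN 2045901 to the Gregorian calendar gives 20 May 889 CE.

May 20, 889 CE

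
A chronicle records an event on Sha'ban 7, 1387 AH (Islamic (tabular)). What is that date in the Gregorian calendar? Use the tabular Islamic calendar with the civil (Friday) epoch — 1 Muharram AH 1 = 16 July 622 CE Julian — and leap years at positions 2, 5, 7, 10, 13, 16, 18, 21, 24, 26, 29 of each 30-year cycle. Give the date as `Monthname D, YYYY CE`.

Julian Day Number of the source date = 2439805.
Converting JDN 2439805 to the Gregorian calendar gives 10 November 1967 CE.

November 10, 1967 CE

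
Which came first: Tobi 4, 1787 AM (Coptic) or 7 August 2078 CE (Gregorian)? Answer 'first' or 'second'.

Converting both to JDN: 2477489 vs 2480253; the smaller is the first.

first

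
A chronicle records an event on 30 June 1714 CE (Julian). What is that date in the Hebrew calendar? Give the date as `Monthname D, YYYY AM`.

The source date corresponds to 11 July 1714 in the Gregorian calendar (JDN 2347277).
That day falls on 28 Tammuz 5474 AM in the Hebrew calendar.

Tammuz 28, 5474 AM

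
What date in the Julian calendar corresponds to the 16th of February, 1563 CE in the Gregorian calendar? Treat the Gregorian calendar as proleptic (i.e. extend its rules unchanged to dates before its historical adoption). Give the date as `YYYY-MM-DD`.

At this point the Julian calendar is 10 days behind the Gregorian.
16 February 1563 Gregorian − 10 days → 6 February 1563 Julian.

1563-02-06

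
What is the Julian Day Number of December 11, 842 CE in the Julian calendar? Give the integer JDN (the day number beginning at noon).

Equivalently 15 December 842 (proleptic Gregorian).
JDN 2451545 is 1 January 2000 CE (Gregorian); the target day is −422602 days from there, so JDN = 2028943.

2028943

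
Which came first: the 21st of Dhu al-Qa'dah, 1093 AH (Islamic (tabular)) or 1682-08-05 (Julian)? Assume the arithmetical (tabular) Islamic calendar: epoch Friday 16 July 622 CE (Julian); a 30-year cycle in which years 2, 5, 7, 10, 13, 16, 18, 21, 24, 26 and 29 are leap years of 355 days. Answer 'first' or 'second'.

second

First date → JDN 2335723; second date → JDN 2335625.
JDN 2335625 < JDN 2335723, so the second date is earlier.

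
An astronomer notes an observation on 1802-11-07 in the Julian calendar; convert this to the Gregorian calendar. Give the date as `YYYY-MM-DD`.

At this point the Julian calendar is 12 days behind the Gregorian.
7 November 1802 Julian + 12 days → 19 November 1802 Gregorian.

1802-11-19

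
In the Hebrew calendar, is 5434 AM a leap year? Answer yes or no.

Hebrew year 5434 is year 19 of its 19-year Metonic cycle; leap years are at positions 3, 6, 8, 11, 14, 17, 19, so it is a leap year (13 months).

yes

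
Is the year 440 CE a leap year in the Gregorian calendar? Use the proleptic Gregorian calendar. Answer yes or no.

yes

440 is divisible by 4 and not by 100, so it is a leap year.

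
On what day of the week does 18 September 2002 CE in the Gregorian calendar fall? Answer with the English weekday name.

Since JDN mod 7 = 2 (0 = Monday), the day is Wednesday.

Wednesday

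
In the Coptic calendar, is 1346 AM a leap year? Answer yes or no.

1346 mod 4 = 2; in the Coptic calendar a year is leap when year mod 4 = 3, so it is a common year.

no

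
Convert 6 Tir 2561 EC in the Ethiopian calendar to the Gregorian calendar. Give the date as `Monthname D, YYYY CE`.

Julian Day Number of the source date = 2659386.
Converting JDN 2659386 to the Gregorian calendar gives 18 January 2569 CE.

January 18, 2569 CE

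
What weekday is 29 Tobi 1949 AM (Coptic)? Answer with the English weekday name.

This is JDN 2536685 (8 February 2233 Gregorian).
Since JDN mod 7 = 4 (0 = Monday), the day is Friday.

Friday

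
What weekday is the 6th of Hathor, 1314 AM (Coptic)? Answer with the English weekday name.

In the Gregorian calendar this is 12 November 1597 (JDN 2304668).
Since JDN mod 7 = 2 (0 = Monday), the day is Wednesday.

Wednesday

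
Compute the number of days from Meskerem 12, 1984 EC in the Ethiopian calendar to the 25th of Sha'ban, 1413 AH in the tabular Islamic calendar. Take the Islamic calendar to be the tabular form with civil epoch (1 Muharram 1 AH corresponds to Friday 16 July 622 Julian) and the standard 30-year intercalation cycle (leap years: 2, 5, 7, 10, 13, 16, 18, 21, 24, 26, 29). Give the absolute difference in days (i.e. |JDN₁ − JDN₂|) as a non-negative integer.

514

JDN of the first date = 2448523.
JDN of the second date = 2449037.
|2449037 − 2448523| = 514.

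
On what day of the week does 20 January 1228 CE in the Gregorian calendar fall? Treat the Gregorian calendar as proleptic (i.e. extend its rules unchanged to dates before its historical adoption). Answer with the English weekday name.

JDN 2169597 mod 7 = 3, and JDN 0 was a Monday, so this is a Thursday.

Thursday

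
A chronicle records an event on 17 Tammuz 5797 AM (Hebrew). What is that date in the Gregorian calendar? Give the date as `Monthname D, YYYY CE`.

Julian Day Number of the source date = 2465240.
Converting JDN 2465240 to the Gregorian calendar gives 30 June 2037 CE.

June 30, 2037 CE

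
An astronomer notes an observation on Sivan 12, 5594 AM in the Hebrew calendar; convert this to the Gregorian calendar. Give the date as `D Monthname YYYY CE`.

19 June 1834 CE

Julian Day Number of the source date = 2391084.
Converting JDN 2391084 to the Gregorian calendar gives 19 June 1834 CE.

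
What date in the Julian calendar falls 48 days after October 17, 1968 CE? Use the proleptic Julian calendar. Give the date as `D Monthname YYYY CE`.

The starting date is JDN 2440160; 2440160 + 48 = 2440208.
JDN 2440208 corresponds to 4 December 1968 CE.

4 December 1968 CE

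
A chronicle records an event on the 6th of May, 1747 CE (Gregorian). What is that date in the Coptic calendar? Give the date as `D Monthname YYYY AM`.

Julian Day Number of the source date = 2359264.
Converting JDN 2359264 to the Coptic calendar gives 30 Parmouti 1463 AM.

30 Parmouti 1463 AM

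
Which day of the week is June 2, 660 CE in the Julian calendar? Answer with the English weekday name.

Tuesday

Equivalently 5 June 660 Gregorian, JDN 1962276.
1962276 ≡ 1 (mod 7); counting from Monday = 0 gives Tuesday.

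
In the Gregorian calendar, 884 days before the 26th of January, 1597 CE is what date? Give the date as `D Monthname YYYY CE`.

The starting date is JDN 2304378; 2304378 − 884 = 2303494.
JDN 2303494 corresponds to 26 August 1594 CE.

26 August 1594 CE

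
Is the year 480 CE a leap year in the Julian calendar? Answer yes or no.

yes

480 mod 4 = 0, so it is a leap year in the Julian calendar.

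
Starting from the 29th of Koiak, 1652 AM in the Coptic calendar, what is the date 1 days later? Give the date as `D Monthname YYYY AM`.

30 Koiak 1652 AM

JDN of the 29th of Koiak, 1652 AM = 2428176.
2428176 + 1 = 2428177.
JDN 2428177 in the Coptic calendar is 30 Koiak 1652 AM.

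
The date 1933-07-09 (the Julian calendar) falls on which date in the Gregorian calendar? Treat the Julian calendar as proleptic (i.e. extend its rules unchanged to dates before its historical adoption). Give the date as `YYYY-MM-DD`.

The Julian–Gregorian offset here is 13 days (Julian trailing).
9 July 1933 Julian + 13 days → 22 July 1933 Gregorian.

1933-07-22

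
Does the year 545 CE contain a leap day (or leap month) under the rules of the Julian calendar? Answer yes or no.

no

545 mod 4 = 1, so it is a common year in the Julian calendar.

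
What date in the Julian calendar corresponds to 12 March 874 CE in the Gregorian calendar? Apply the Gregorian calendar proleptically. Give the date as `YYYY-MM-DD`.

At this point the Julian calendar is 4 days behind the Gregorian.
12 March 874 Gregorian − 4 days → 8 March 874 Julian.

0874-03-08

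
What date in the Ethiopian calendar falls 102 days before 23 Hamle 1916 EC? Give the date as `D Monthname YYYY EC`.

The starting date is JDN 2423997; 2423997 − 102 = 2423895.
JDN 2423895 corresponds to 11 Miyazya 1916 EC.

11 Miyazya 1916 EC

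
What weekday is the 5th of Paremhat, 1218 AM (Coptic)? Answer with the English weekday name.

Tuesday

Equivalently 11 March 1502 Gregorian, JDN 2269723.
Since JDN mod 7 = 1 (0 = Monday), the day is Tuesday.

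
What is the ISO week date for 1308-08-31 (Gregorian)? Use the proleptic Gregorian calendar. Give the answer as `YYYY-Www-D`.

1308-W35-5

The weekday is Friday (ISO weekday 5).
That Friday belongs to ISO week 35 of ISO year 1308.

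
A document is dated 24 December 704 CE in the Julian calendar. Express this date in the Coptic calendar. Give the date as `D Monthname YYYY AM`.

28 Koiak 421 AM

Julian Day Number of the source date = 1978552.
Converting JDN 1978552 to the Coptic calendar gives 28 Koiak 421 AM.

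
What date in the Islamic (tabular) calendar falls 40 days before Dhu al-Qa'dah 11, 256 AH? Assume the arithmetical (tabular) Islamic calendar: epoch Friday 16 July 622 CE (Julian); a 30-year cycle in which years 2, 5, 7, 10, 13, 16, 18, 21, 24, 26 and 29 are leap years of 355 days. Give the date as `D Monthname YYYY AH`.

30 Ramadan 256 AH

Counting 40 days back from JDN 2039108 reaches JDN 2039068, which is 30 Ramadan 256 AH.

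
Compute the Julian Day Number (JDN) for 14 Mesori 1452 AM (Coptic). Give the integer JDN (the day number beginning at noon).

In the Gregorian calendar the same day is 18 August 1736.
JDN 2400001 is 17 November 1858 CE (Gregorian), MJD 0; the target day is −44650 days from there, so JDN = 2355351.

2355351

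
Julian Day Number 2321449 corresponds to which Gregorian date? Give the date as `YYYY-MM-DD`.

JDN 2451545 is 1 Jan 2000; 2321449 is −130096 days from there.

1643-10-23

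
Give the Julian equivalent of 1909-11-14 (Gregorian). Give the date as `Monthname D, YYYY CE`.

November 1, 1909 CE

The Julian–Gregorian offset here is 13 days (Julian trailing).
14 November 1909 Gregorian − 13 days → 1 November 1909 Julian.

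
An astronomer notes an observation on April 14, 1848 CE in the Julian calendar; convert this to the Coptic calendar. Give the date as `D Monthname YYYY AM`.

Julian Day Number of the source date = 2396144.
Converting JDN 2396144 to the Coptic calendar gives 19 Parmouti 1564 AM.

19 Parmouti 1564 AM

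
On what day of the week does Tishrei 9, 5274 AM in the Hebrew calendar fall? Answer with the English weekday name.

Friday

Equivalently 19 September 1513 Gregorian, JDN 2273933.
Since JDN mod 7 = 4 (0 = Monday), the day is Friday.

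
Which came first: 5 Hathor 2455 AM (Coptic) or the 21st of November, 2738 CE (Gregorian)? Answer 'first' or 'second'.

first

The two dates have Julian Day Numbers 2721417 and 2721418 respectively.
Since 2721417 < 2721418, the first date comes first.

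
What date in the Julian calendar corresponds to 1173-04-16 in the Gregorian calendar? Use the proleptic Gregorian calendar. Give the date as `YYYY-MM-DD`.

For dates in this range the Gregorian date is 7 days ahead of the Julian.
16 April 1173 Gregorian − 7 days → 9 April 1173 Julian.

1173-04-09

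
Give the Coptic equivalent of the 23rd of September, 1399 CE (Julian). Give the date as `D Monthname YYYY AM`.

Both dates share Julian Day Number 2232308; in the Coptic calendar that is 25 Thout 1116 AM.

25 Thout 1116 AM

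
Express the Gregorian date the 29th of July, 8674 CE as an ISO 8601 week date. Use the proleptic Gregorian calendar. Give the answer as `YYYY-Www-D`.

The weekday is Wednesday (ISO weekday 3).
That Wednesday belongs to ISO week 31 of ISO year 8674.

8674-W31-3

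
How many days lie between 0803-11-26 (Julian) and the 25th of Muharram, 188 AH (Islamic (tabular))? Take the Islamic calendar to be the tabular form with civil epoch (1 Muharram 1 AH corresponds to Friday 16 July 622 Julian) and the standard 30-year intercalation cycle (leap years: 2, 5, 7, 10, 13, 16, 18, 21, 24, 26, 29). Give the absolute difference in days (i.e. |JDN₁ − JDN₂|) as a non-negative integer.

JDN of the first date = 2014683.
JDN of the second date = 2014731.
|2014731 − 2014683| = 48.

48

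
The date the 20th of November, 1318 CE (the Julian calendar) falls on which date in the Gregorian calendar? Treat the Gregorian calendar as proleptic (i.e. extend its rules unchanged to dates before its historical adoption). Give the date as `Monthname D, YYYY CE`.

November 28, 1318 CE

For dates in this range the Gregorian date is 8 days ahead of the Julian.
20 November 1318 Julian + 8 days → 28 November 1318 Gregorian.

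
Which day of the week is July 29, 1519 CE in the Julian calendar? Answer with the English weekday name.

Equivalently 8 August 1519 Gregorian, JDN 2276082.
Since JDN mod 7 = 4 (0 = Monday), the day is Friday.

Friday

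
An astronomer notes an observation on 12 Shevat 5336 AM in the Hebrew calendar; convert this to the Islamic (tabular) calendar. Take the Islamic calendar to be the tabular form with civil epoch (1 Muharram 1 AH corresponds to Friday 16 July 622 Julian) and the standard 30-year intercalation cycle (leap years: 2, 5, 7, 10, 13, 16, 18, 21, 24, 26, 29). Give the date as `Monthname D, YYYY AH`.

The source date corresponds to 23 January 1576 in the proleptic Gregorian calendar (JDN 2296704).
That day falls on 11 Shawwal 983 AH in the tabular Islamic calendar.

Shawwal 11, 983 AH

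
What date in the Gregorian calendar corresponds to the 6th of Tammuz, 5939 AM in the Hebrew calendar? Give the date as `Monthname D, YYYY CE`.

Julian Day Number of the source date = 2517115.
Converting JDN 2517115 to the Gregorian calendar gives 11 July 2179 CE.

July 11, 2179 CE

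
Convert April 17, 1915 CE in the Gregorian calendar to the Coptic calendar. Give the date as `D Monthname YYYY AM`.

9 Parmouti 1631 AM

Julian Day Number of the source date = 2420605.
Converting JDN 2420605 to the Coptic calendar gives 9 Parmouti 1631 AM.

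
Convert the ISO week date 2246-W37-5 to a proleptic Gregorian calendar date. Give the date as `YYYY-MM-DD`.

ISO week 1 of 2246 is the week containing the first Thursday of 2246.
Week 37, day 5 (Friday) lands on 2246-09-11.

2246-09-11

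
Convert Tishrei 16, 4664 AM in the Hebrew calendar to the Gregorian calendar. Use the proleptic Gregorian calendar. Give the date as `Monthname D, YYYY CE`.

Both dates share Julian Day Number 2051160; in the Gregorian calendar that is 14 October 903 CE.

October 14, 903 CE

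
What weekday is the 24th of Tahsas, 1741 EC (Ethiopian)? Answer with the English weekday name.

In the Gregorian calendar this is 31 December 1748 (JDN 2359869).
2359869 ≡ 1 (mod 7); counting from Monday = 0 gives Tuesday.

Tuesday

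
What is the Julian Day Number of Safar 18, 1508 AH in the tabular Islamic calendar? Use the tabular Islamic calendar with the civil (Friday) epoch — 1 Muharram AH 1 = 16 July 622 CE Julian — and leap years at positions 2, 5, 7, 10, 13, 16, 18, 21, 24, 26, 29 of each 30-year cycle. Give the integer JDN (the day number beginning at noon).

2482518

In the Gregorian calendar the same day is 19 October 2084.
JDN 2299161 is 15 October 1582 CE (Gregorian); the target day is +183357 days from there, so JDN = 2482518.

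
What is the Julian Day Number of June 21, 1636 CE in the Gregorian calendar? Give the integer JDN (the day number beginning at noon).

JDN 2299161 is 15 October 1582 CE (Gregorian); the target day is +19608 days from there, so JDN = 2318769.

2318769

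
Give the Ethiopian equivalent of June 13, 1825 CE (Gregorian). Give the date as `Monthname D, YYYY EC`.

Both dates share Julian Day Number 2387791; in the Ethiopian calendar that is 7 Sene 1817 EC.

Sene 7, 1817 EC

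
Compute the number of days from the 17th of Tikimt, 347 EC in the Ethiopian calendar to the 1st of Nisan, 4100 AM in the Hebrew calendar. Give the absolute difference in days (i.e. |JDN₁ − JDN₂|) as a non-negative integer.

First date → JDN 1850643; second date → JDN 1845317.
The interval is |1850643 − 1845317| = 5326 days.

5326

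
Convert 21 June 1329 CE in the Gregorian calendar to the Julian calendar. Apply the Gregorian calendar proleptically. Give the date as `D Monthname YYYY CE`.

13 June 1329 CE

The Julian–Gregorian offset here is 8 days (Julian trailing).
21 June 1329 Gregorian − 8 days → 13 June 1329 Julian.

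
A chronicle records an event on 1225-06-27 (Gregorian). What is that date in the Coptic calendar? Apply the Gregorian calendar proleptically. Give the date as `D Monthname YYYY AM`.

Julian Day Number of the source date = 2168660.
Converting JDN 2168660 to the Coptic calendar gives 26 Paoni 941 AM.

26 Paoni 941 AM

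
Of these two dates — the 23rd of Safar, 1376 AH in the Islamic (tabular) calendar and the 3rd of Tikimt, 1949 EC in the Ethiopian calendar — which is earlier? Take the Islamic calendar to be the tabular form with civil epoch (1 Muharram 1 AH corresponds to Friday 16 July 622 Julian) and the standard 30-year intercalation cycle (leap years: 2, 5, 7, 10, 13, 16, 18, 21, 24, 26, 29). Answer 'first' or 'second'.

The two dates have Julian Day Numbers 2435746 and 2435760 respectively.
Since 2435746 < 2435760, the first date comes first.

first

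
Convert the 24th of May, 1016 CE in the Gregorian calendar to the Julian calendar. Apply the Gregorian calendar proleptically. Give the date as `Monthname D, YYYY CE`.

May 18, 1016 CE

At this point the Julian calendar is 6 days behind the Gregorian.
24 May 1016 Gregorian − 6 days → 18 May 1016 Julian.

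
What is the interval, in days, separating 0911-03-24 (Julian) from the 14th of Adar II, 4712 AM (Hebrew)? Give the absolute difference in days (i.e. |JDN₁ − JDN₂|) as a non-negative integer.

First date → JDN 2053883; second date → JDN 2068849.
The interval is |2053883 − 2068849| = 14966 days.

14966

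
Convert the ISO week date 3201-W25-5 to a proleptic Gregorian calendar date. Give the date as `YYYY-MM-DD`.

ISO week 1 of 3201 is the week containing the first Thursday of 3201.
Week 25, day 5 (Friday) lands on 3201-06-22.

3201-06-22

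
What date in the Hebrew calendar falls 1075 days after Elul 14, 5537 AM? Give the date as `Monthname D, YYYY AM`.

Av 25, 5540 AM

Counting 1075 days forward from JDN 2370355 reaches JDN 2371430, which is Av 25, 5540 AM.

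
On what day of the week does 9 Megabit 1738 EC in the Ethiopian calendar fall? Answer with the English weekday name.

Wednesday

Equivalently 16 March 1746 Gregorian, JDN 2358848.
Since JDN mod 7 = 2 (0 = Monday), the day is Wednesday.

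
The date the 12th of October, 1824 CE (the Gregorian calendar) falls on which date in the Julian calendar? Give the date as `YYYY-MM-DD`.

1824-09-30

At this point the Julian calendar is 12 days behind the Gregorian.
12 October 1824 Gregorian − 12 days → 30 September 1824 Julian.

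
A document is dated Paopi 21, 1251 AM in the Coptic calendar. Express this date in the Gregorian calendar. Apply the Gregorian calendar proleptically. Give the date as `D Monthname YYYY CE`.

28 October 1534 CE

Both dates share Julian Day Number 2281642; in the Gregorian calendar that is 28 October 1534 CE.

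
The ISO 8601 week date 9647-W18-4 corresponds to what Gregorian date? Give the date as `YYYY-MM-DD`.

ISO week 1 of 9647 is the week containing the first Thursday of 9647.
Week 18, day 4 (Thursday) lands on 9647-05-02.

9647-05-02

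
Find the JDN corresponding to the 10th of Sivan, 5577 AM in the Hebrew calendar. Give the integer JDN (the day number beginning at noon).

2384850

Equivalently 25 May 1817 (Gregorian).
JDN 2451545 is 1 January 2000 CE (Gregorian); the target day is −66695 days from there, so JDN = 2384850.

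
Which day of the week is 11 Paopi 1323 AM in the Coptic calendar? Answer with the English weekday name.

In the Gregorian calendar this is 18 October 1606 (JDN 2307930).
Since JDN mod 7 = 2 (0 = Monday), the day is Wednesday.

Wednesday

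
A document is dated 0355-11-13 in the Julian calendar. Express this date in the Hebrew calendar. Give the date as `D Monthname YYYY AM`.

22 Cheshvan 4116 AM

Both dates share Julian Day Number 1851038; in the Hebrew calendar that is 22 Cheshvan 4116 AM.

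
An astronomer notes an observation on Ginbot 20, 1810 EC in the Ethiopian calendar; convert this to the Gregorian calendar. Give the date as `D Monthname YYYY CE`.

27 May 1818 CE

Both dates share Julian Day Number 2385217; in the Gregorian calendar that is 27 May 1818 CE.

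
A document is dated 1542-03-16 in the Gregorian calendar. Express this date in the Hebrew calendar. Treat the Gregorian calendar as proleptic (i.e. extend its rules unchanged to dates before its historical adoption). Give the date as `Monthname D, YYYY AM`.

Julian Day Number of the source date = 2284338.
Converting JDN 2284338 to the Hebrew calendar gives 18 Adar 5302 AM.

Adar 18, 5302 AM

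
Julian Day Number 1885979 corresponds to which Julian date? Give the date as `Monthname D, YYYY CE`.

JDN 1885979 is 14 July 451 in the proleptic Gregorian calendar.
In the Julian calendar that day is July 13, 451 CE.

July 13, 451 CE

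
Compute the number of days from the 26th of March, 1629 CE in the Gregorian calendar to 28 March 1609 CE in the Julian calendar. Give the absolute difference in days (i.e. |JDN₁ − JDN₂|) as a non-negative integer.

First date → JDN 2316125; second date → JDN 2308832.
The interval is |2316125 − 2308832| = 7293 days.

7293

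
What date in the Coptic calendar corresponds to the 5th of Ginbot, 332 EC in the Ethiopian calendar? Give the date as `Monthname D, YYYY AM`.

Pashons 5, 56 AM

Both dates share Julian Day Number 1845363; in the Coptic calendar that is 5 Pashons 56 AM.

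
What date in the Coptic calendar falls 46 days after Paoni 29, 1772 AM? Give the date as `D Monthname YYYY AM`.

15 Mesori 1772 AM

JDN of Paoni 29, 1772 AM = 2472186.
2472186 + 46 = 2472232.
JDN 2472232 in the Coptic calendar is 15 Mesori 1772 AM.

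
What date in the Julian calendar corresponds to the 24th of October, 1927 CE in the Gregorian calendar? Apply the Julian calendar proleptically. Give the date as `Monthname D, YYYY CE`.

October 11, 1927 CE

For dates in this range the Gregorian date is 13 days ahead of the Julian.
24 October 1927 Gregorian − 13 days → 11 October 1927 Julian.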